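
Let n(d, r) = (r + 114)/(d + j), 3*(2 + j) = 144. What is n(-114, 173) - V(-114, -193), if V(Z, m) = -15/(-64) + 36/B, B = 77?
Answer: -412387/83776 ≈ -4.9225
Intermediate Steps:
j = 46 (j = -2 + (⅓)*144 = -2 + 48 = 46)
V(Z, m) = 3459/4928 (V(Z, m) = -15/(-64) + 36/77 = -15*(-1/64) + 36*(1/77) = 15/64 + 36/77 = 3459/4928)
n(d, r) = (114 + r)/(46 + d) (n(d, r) = (r + 114)/(d + 46) = (114 + r)/(46 + d))
n(-114, 173) - V(-114, -193) = (114 + 173)/(46 - 114) - 1*3459/4928 = 287/(-68) - 3459/4928 = -1/68*287 - 3459/4928 = -287/68 - 3459/4928 = -412387/83776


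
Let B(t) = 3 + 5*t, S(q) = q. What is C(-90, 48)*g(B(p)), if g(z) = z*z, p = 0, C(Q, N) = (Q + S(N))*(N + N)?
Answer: -36288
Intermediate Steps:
C(Q, N) = 2*N*(N + Q) (C(Q, N) = (Q + N)*(N + N) = (N + Q)*(2*N) = 2*N*(N + Q))
g(z) = z²
C(-90, 48)*g(B(p)) = (2*48*(48 - 90))*(3 + 5*0)² = (2*48*(-42))*(3 + 0)² = -4032*3² = -4032*9 = -36288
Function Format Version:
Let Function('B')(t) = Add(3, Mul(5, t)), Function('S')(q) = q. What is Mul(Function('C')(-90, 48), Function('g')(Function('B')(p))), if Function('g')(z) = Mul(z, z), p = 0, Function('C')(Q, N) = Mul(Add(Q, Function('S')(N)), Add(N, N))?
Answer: -36288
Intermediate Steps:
Function('C')(Q, N) = Mul(2, N, Add(N, Q)) (Function('C')(Q, N) = Mul(Add(Q, N), Add(N, N)) = Mul(Add(N, Q), Mul(2, N)) = Mul(2, N, Add(N, Q)))
Function('g')(z) = Pow(z, 2)
Mul(Function('C')(-90, 48), Function('g')(Function('B')(p))) = Mul(Mul(2, 48, Add(48, -90)), Pow(Add(3, Mul(5, 0)), 2)) = Mul(Mul(2, 48, -42), Pow(Add(3, 0), 2)) = Mul(-4032, Pow(3, 2)) = Mul(-4032, 9) = -36288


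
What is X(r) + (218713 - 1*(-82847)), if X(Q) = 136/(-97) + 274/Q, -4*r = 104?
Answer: 380252103/1261 ≈ 3.0155e+5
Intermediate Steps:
r = -26 (r = -¼*104 = -26)
X(Q) = -136/97 + 274/Q (X(Q) = 136*(-1/97) + 274/Q = -136/97 + 274/Q)
X(r) + (218713 - 1*(-82847)) = (-136/97 + 274/(-26)) + (218713 - 1*(-82847)) = (-136/97 + 274*(-1/26)) + (218713 + 82847) = (-136/97 - 137/13) + 301560 = -15057/1261 + 301560 = 380252103/1261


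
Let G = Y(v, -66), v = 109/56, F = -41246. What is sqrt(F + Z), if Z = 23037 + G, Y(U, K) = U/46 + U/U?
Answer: I*sqrt(7551495539)/644 ≈ 134.94*I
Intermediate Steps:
v = 109/56 (v = 109*(1/56) = 109/56 ≈ 1.9464)
Y(U, K) = 1 + U/46 (Y(U, K) = U*(1/46) + 1 = U/46 + 1 = 1 + U/46)
G = 2685/2576 (G = 1 + (1/46)*(109/56) = 1 + 109/2576 = 2685/2576 ≈ 1.0423)
Z = 59345997/2576 (Z = 23037 + 2685/2576 = 59345997/2576 ≈ 23038.)
sqrt(F + Z) = sqrt(-41246 + 59345997/2576) = sqrt(-46903699/2576) = I*sqrt(7551495539)/644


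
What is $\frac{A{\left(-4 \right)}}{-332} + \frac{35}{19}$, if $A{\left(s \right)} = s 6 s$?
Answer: $\frac{2449}{1577} \approx 1.5529$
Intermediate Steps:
$A{\left(s \right)} = 6 s^{2}$
$\frac{A{\left(-4 \right)}}{-332} + \frac{35}{19} = \frac{6 \left(-4\right)^{2}}{-332} + \frac{35}{19} = 6 \cdot 16 \left(- \frac{1}{332}\right) + 35 \cdot \frac{1}{19} = 96 \left(- \frac{1}{332}\right) + \frac{35}{19} = - \frac{24}{83} + \frac{35}{19} = \frac{2449}{1577}$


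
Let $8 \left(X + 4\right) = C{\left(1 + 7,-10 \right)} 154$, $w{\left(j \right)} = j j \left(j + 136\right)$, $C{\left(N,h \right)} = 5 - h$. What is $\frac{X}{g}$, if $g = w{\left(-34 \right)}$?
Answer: $\frac{67}{27744} \approx 0.0024149$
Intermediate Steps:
$w{\left(j \right)} = j^{2} \left(136 + j\right)$
$g = 117912$ ($g = \left(-34\right)^{2} \left(136 - 34\right) = 1156 \cdot 102 = 117912$)
$X = \frac{1139}{4}$ ($X = -4 + \frac{\left(5 - -10\right) 154}{8} = -4 + \frac{\left(5 + 10\right) 154}{8} = -4 + \frac{15 \cdot 154}{8} = -4 + \frac{1}{8} \cdot 2310 = -4 + \frac{1155}{4} = \frac{1139}{4} \approx 284.75$)
$\frac{X}{g} = \frac{1139}{4 \cdot 117912} = \frac{1139}{4} \cdot \frac{1}{117912} = \frac{67}{27744}$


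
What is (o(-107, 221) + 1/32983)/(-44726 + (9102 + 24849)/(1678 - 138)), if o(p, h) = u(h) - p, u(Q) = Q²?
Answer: -2486255902900/2270684587487 ≈ -1.0949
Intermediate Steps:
o(p, h) = h² - p
(o(-107, 221) + 1/32983)/(-44726 + (9102 + 24849)/(1678 - 138)) = ((221² - 1*(-107)) + 1/32983)/(-44726 + (9102 + 24849)/(1678 - 138)) = ((48841 + 107) + 1/32983)/(-44726 + 33951/1540) = (48948 + 1/32983)/(-44726 + 33951*(1/1540)) = 1614451885/(32983*(-44726 + 33951/1540)) = 1614451885/(32983*(-68844089/1540)) = (1614451885/32983)*(-1540/68844089) = -2486255902900/2270684587487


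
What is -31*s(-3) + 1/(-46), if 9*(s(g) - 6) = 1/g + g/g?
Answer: -233891/1242 ≈ -188.32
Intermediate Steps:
s(g) = 55/9 + 1/(9*g) (s(g) = 6 + (1/g + g/g)/9 = 6 + (1/g + 1)/9 = 6 + (1 + 1/g)/9 = 6 + (⅑ + 1/(9*g)) = 55/9 + 1/(9*g))
-31*s(-3) + 1/(-46) = -31*(1 + 55*(-3))/(9*(-3)) + 1/(-46) = -31*(-1)*(1 - 165)/(9*3) - 1/46 = -31*(-1)*(-164)/(9*3) - 1/46 = -31*164/27 - 1/46 = -5084/27 - 1/46 = -233891/1242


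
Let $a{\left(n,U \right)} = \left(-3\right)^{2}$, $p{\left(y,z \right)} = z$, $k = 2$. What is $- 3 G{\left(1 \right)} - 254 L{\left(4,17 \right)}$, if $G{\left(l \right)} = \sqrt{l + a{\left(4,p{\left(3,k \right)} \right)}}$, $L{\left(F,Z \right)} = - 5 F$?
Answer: $5080 - 3 \sqrt{10} \approx 5070.5$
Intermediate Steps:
$a{\left(n,U \right)} = 9$
$G{\left(l \right)} = \sqrt{9 + l}$ ($G{\left(l \right)} = \sqrt{l + 9} = \sqrt{9 + l}$)
$- 3 G{\left(1 \right)} - 254 L{\left(4,17 \right)} = - 3 \sqrt{9 + 1} - 254 \left(\left(-5\right) 4\right) = - 3 \sqrt{10} - -5080 = - 3 \sqrt{10} + 5080 = 5080 - 3 \sqrt{10}$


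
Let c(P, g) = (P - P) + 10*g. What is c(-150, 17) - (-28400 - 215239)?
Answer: 243809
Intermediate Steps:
c(P, g) = 10*g (c(P, g) = 0 + 10*g = 10*g)
c(-150, 17) - (-28400 - 215239) = 10*17 - (-28400 - 215239) = 170 - 1*(-243639) = 170 + 243639 = 243809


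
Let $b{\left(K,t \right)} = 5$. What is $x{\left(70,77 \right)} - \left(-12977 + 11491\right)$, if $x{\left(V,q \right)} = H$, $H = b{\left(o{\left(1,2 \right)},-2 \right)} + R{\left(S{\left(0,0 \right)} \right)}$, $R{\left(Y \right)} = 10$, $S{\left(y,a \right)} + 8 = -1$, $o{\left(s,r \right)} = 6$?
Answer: $1501$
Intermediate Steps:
$S{\left(y,a \right)} = -9$ ($S{\left(y,a \right)} = -8 - 1 = -9$)
$H = 15$ ($H = 5 + 10 = 15$)
$x{\left(V,q \right)} = 15$
$x{\left(70,77 \right)} - \left(-12977 + 11491\right) = 15 - \left(-12977 + 11491\right) = 15 - -1486 = 15 + 1486 = 1501$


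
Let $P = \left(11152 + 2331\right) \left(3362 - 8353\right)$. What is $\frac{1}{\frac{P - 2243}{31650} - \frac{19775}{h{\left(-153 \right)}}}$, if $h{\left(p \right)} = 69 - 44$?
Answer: $- \frac{15825}{46165523} \approx -0.00034279$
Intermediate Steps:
$P = -67293653$ ($P = 13483 \left(-4991\right) = -67293653$)
$h{\left(p \right)} = 25$
$\frac{1}{\frac{P - 2243}{31650} - \frac{19775}{h{\left(-153 \right)}}} = \frac{1}{\frac{-67293653 - 2243}{31650} - \frac{19775}{25}} = \frac{1}{\left(-67295896\right) \frac{1}{31650} - 791} = \frac{1}{- \frac{33647948}{15825} - 791} = \frac{1}{- \frac{46165523}{15825}} = - \frac{15825}{46165523}$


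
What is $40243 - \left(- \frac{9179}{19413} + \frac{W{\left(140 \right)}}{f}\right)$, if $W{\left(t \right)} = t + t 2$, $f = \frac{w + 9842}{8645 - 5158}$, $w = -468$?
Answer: $\frac{3647486966096}{90988731} \approx 40087.0$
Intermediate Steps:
$f = \frac{9374}{3487}$ ($f = \frac{-468 + 9842}{8645 - 5158} = \frac{9374}{3487} \approx 2.6883$)
$W{\left(t \right)} = 3 t$ ($W{\left(t \right)} = t + 2 t = 3 t$)
$40243 - \left(- \frac{9179}{19413} + \frac{W{\left(140 \right)}}{f}\right) = 40243 - \left(- \frac{9179}{19413} + \frac{3 \cdot 140}{\frac{9374}{3487}}\right) = 40243 - \left(\left(-9179\right) \frac{1}{19413} + 420 \cdot \frac{3487}{9374}\right) = 40243 - \left(- \frac{9179}{19413} + \frac{732270}{4687}\right) = 40243 - \frac{14172535537}{90988731} = \frac{3647486966096}{90988731}$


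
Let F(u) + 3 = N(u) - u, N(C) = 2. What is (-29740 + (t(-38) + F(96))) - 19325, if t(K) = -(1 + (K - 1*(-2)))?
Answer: -49127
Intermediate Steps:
F(u) = -1 - u (F(u) = -3 + (2 - u) = -1 - u)
t(K) = -3 - K (t(K) = -(1 + (K + 2)) = -(1 + (2 + K)) = -(3 + K) = -3 - K)
(-29740 + (t(-38) + F(96))) - 19325 = (-29740 + ((-3 - 1*(-38)) + (-1 - 1*96))) - 19325 = (-29740 + ((-3 + 38) + (-1 - 96))) - 19325 = (-29740 + (35 - 97)) - 19325 = (-29740 - 62) - 19325 = -29802 - 19325 = -49127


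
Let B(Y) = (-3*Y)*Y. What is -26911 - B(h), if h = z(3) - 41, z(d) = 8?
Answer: -23644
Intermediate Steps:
h = -33 (h = 8 - 41 = -33)
B(Y) = -3*Y**2
-26911 - B(h) = -26911 - (-3)*(-33)**2 = -26911 - (-3)*1089 = -26911 - 1*(-3267) = -26911 + 3267 = -23644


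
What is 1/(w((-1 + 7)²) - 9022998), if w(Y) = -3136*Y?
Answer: -1/9135894 ≈ -1.0946e-7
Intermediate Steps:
1/(w((-1 + 7)²) - 9022998) = 1/(-3136*(-1 + 7)² - 9022998) = 1/(-3136*6² - 9022998) = 1/(-3136*36 - 9022998) = 1/(-112896 - 9022998) = 1/(-9135894) = -1/9135894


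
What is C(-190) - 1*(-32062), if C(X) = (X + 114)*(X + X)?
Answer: 60942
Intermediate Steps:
C(X) = 2*X*(114 + X) (C(X) = (114 + X)*(2*X) = 2*X*(114 + X))
C(-190) - 1*(-32062) = 2*(-190)*(114 - 190) - 1*(-32062) = 2*(-190)*(-76) + 32062 = 28880 + 32062 = 60942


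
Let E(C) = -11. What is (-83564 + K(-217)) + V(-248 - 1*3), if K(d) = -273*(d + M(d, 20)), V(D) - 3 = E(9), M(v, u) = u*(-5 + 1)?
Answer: -2491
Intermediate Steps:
M(v, u) = -4*u (M(v, u) = u*(-4) = -4*u)
V(D) = -8 (V(D) = 3 - 11 = -8)
K(d) = 21840 - 273*d (K(d) = -273*(d - 4*20) = -273*(d - 80) = -273*(-80 + d) = 21840 - 273*d)
(-83564 + K(-217)) + V(-248 - 1*3) = (-83564 + (21840 - 273*(-217))) - 8 = (-83564 + (21840 + 59241)) - 8 = (-83564 + 81081) - 8 = -2483 - 8 = -2491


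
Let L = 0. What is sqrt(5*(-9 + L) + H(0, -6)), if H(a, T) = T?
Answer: I*sqrt(51) ≈ 7.1414*I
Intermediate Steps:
sqrt(5*(-9 + L) + H(0, -6)) = sqrt(5*(-9 + 0) - 6) = sqrt(5*(-9) - 6) = sqrt(-45 - 6) = sqrt(-51) = I*sqrt(51)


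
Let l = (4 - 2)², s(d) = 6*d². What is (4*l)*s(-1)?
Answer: 96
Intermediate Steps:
l = 4 (l = 2² = 4)
(4*l)*s(-1) = (4*4)*(6*(-1)²) = 16*(6*1) = 16*6 = 96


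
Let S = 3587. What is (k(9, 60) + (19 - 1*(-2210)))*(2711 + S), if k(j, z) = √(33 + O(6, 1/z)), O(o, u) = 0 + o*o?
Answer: 14038242 + 6298*√69 ≈ 1.4091e+7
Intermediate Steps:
O(o, u) = o² (O(o, u) = 0 + o² = o²)
k(j, z) = √69 (k(j, z) = √(33 + 6²) = √(33 + 36) = √69)
(k(9, 60) + (19 - 1*(-2210)))*(2711 + S) = (√69 + (19 - 1*(-2210)))*(2711 + 3587) = (√69 + (19 + 2210))*6298 = (√69 + 2229)*6298 = (2229 + √69)*6298 = 14038242 + 6298*√69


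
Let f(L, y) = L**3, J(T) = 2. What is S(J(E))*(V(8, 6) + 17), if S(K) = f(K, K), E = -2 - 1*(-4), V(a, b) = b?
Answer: 184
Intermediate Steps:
E = 2 (E = -2 + 4 = 2)
S(K) = K**3
S(J(E))*(V(8, 6) + 17) = 2**3*(6 + 17) = 8*23 = 184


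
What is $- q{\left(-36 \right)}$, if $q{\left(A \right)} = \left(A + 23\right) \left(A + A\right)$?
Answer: $-936$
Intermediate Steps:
$q{\left(A \right)} = 2 A \left(23 + A\right)$ ($q{\left(A \right)} = \left(23 + A\right) 2 A = 2 A \left(23 + A\right)$)
$- q{\left(-36 \right)} = - 2 \left(-36\right) \left(23 - 36\right) = - 2 \left(-36\right) \left(-13\right) = \left(-1\right) 936 = -936$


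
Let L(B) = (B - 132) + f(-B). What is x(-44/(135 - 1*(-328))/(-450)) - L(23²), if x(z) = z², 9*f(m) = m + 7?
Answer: -3678973981391/10852430625 ≈ -339.00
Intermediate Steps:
f(m) = 7/9 + m/9 (f(m) = (m + 7)/9 = (7 + m)/9 = 7/9 + m/9)
L(B) = -1181/9 + 8*B/9 (L(B) = (B - 132) + (7/9 + (-B)/9) = (-132 + B) + (7/9 - B/9) = -1181/9 + 8*B/9)
x(-44/(135 - 1*(-328))/(-450)) - L(23²) = (-44/(135 - 1*(-328))/(-450))² - (-1181/9 + (8/9)*23²) = (-44/(135 + 328)*(-1/450))² - (-1181/9 + (8/9)*529) = (-44/463*(-1/450))² - (-1181/9 + 4232/9) = (-44*1/463*(-1/450))² - 1*339 = (-44/463*(-1/450))² - 339 = (22/104175)² - 339 = 484/10852430625 - 339 = -3678973981391/10852430625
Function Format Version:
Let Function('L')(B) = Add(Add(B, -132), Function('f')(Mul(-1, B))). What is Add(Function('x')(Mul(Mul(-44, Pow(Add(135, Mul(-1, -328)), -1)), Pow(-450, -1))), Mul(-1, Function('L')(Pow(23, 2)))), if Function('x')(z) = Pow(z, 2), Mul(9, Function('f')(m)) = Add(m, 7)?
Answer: Rational(-3678973981391, 10852430625) ≈ -339.00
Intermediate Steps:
Function('f')(m) = Add(Rational(7, 9), Mul(Rational(1, 9), m)) (Function('f')(m) = Mul(Rational(1, 9), Add(m, 7)) = Mul(Rational(1, 9), Add(7, m)) = Add(Rational(7, 9), Mul(Rational(1, 9), m)))
Function('L')(B) = Add(Rational(-1181, 9), Mul(Rational(8, 9), B)) (Function('L')(B) = Add(Add(B, -132), Add(Rational(7, 9), Mul(Rational(1, 9), Mul(-1, B)))) = Add(Add(-132, B), Add(Rational(7, 9), Mul(Rational(-1, 9), B))) = Add(Rational(-1181, 9), Mul(Rational(8, 9), B)))
Add(Function('x')(Mul(Mul(-44, Pow(Add(135, Mul(-1, -328)), -1)), Pow(-450, -1))), Mul(-1, Function('L')(Pow(23, 2)))) = Add(Pow(Mul(Mul(-44, Pow(Add(135, Mul(-1, -328)), -1)), Pow(-450, -1)), 2), Mul(-1, Add(Rational(-1181, 9), Mul(Rational(8, 9), Pow(23, 2))))) = Add(Pow(Mul(Mul(-44, Pow(Add(135, 328), -1)), Rational(-1, 450)), 2), Mul(-1, Add(Rational(-1181, 9), Mul(Rational(8, 9), 529)))) = Add(Pow(Mul(Mul(-44, Pow(463, -1)), Rational(-1, 450)), 2), Mul(-1, Add(Rational(-1181, 9), Rational(4232, 9)))) = Add(Pow(Mul(Mul(-44, Rational(1, 463)), Rational(-1, 450)), 2), Mul(-1, 339)) = Add(Pow(Mul(Rational(-44, 463), Rational(-1, 450)), 2), -339) = Add(Pow(Rational(22, 104175), 2), -339) = Add(Rational(484, 10852430625), -339) = Rational(-3678973981391, 10852430625)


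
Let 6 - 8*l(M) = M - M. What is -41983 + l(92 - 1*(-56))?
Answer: -167929/4 ≈ -41982.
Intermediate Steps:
l(M) = 3/4 (l(M) = 3/4 - (M - M)/8 = 3/4 - 1/8*0 = 3/4 + 0 = 3/4)
-41983 + l(92 - 1*(-56)) = -41983 + 3/4 = -167929/4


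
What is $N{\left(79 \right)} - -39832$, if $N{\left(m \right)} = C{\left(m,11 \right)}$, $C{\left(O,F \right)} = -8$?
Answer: $39824$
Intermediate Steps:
$N{\left(m \right)} = -8$
$N{\left(79 \right)} - -39832 = -8 - -39832 = -8 + 39832 = 39824$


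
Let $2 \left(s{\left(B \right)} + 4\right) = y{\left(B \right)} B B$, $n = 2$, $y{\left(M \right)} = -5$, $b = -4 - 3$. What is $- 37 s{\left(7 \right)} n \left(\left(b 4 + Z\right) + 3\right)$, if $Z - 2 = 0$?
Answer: $-215303$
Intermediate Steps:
$Z = 2$ ($Z = 2 + 0 = 2$)
$b = -7$ ($b = -4 - 3 = -7$)
$s{\left(B \right)} = -4 - \frac{5 B^{2}}{2}$ ($s{\left(B \right)} = -4 + \frac{- 5 B B}{2} = -4 + \frac{\left(-5\right) B^{2}}{2} = -4 - \frac{5 B^{2}}{2}$)
$- 37 s{\left(7 \right)} n \left(\left(b 4 + Z\right) + 3\right) = - 37 \left(-4 - \frac{5 \cdot 7^{2}}{2}\right) 2 \left(\left(\left(-7\right) 4 + 2\right) + 3\right) = - 37 \left(-4 - \frac{245}{2}\right) 2 \left(\left(-28 + 2\right) + 3\right) = - 37 \left(-4 - \frac{245}{2}\right) 2 \left(-26 + 3\right) = \left(-37\right) \left(- \frac{253}{2}\right) 2 \left(-23\right) = \frac{9361}{2} \left(-46\right) = -215303$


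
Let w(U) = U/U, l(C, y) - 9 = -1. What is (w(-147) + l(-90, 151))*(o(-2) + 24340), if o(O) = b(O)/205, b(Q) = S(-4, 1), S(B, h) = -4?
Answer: 44907264/205 ≈ 2.1906e+5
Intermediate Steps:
l(C, y) = 8 (l(C, y) = 9 - 1 = 8)
w(U) = 1
b(Q) = -4
o(O) = -4/205
(w(-147) + l(-90, 151))*(o(-2) + 24340) = (1 + 8)*(-4/205 + 24340) = 9*(4989696/205) = 44907264/205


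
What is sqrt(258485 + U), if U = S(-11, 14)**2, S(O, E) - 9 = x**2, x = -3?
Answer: sqrt(258809) ≈ 508.73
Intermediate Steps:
S(O, E) = 18 (S(O, E) = 9 + (-3)**2 = 9 + 9 = 18)
U = 324 (U = 18**2 = 324)
sqrt(258485 + U) = sqrt(258485 + 324) = sqrt(258809)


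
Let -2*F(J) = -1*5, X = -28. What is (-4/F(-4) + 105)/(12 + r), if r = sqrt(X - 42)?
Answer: 3102/535 - 517*I*sqrt(70)/1070 ≈ 5.7981 - 4.0426*I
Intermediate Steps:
F(J) = 5/2 (F(J) = -(-1)*5/2 = -1/2*(-5) = 5/2)
r = I*sqrt(70) (r = sqrt(-28 - 42) = sqrt(-70) = I*sqrt(70) ≈ 8.3666*I)
(-4/F(-4) + 105)/(12 + r) = (-4/5/2 + 105)/(12 + I*sqrt(70)) = (-4*2/5 + 105)/(12 + I*sqrt(70)) = (-8/5 + 105)/(12 + I*sqrt(70)) = 517/(5*(12 + I*sqrt(70)))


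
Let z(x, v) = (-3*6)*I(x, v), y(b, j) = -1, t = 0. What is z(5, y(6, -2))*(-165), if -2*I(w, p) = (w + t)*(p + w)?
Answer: -29700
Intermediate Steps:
I(w, p) = -w*(p + w)/2 (I(w, p) = -(w + 0)*(p + w)/2 = -w*(p + w)/2)
z(x, v) = -9*x*(-v - x) (z(x, v) = (-3*6)*(x*(-v - x)/2) = -9*x*(-v - x))
z(5, y(6, -2))*(-165) = (9*5*(-1 + 5))*(-165) = (9*5*4)*(-165) = 180*(-165) = -29700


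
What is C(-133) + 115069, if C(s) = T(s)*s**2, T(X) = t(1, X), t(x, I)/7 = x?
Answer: 238892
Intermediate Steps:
t(x, I) = 7*x
T(X) = 7 (T(X) = 7*1 = 7)
C(s) = 7*s**2
C(-133) + 115069 = 7*(-133)**2 + 115069 = 7*17689 + 115069 = 123823 + 115069 = 238892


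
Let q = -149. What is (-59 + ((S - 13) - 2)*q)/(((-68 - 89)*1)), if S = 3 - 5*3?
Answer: -3964/157 ≈ -25.248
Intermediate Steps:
S = -12 (S = 3 - 15 = -12)
(-59 + ((S - 13) - 2)*q)/(((-68 - 89)*1)) = (-59 + ((-12 - 13) - 2)*(-149))/(((-68 - 89)*1)) = (-59 + (-25 - 2)*(-149))/((-157*1)) = (-59 - 27*(-149))/(-157) = (-59 + 4023)*(-1/157) = 3964*(-1/157) = -3964/157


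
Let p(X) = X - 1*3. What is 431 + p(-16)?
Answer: 412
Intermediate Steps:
p(X) = -3 + X (p(X) = X - 3 = -3 + X)
431 + p(-16) = 431 + (-3 - 16) = 431 - 19 = 412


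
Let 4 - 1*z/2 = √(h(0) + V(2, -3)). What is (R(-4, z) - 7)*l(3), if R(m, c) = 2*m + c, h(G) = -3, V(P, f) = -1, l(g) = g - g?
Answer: 0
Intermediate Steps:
l(g) = 0
z = 8 - 4*I (z = 8 - 2*√(-3 - 1) = 8 - 4*I ≈ 8.0 - 4.0*I)
R(m, c) = c + 2*m
(R(-4, z) - 7)*l(3) = (((8 - 4*I) + 2*(-4)) - 7)*0 = (((8 - 4*I) - 8) - 7)*0 = (-4*I - 7)*0 = (-7 - 4*I)*0 = 0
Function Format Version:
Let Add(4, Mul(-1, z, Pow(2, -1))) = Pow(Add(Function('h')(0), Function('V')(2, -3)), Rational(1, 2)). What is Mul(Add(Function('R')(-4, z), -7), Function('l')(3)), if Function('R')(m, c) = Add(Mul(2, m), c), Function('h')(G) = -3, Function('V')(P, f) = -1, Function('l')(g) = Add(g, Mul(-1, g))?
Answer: 0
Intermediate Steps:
Function('l')(g) = 0
z = Add(8, Mul(-4, I)) (z = Add(8, Mul(-2, Pow(Add(-3, -1), Rational(1, 2)))) = Add(8, Mul(-2, Pow(-4, Rational(1, 2)))) = Add(8, Mul(-2, Mul(2, I))) = Add(8, Mul(-4, I)) ≈ Add(8.0000, Mul(-4.0000, I)))
Function('R')(m, c) = Add(c, Mul(2, m))
Mul(Add(Function('R')(-4, z), -7), Function('l')(3)) = Mul(Add(Add(Add(8, Mul(-4, I)), Mul(2, -4)), -7), 0) = Mul(Add(Add(Add(8, Mul(-4, I)), -8), -7), 0) = Mul(Add(Mul(-4, I), -7), 0) = Mul(Add(-7, Mul(-4, I)), 0) = 0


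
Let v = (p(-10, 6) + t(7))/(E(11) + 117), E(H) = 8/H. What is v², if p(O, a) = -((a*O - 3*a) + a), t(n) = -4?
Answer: 559504/1677025 ≈ 0.33363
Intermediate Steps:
p(O, a) = 2*a - O*a (p(O, a) = -((O*a - 3*a) + a) = -((-3*a + O*a) + a) = -(-2*a + O*a) = 2*a - O*a)
v = 748/1295 (v = (6*(2 - 1*(-10)) - 4)/(8/11 + 117) = (6*(2 + 10) - 4)/(8*(1/11) + 117) = (6*12 - 4)/(8/11 + 117) = (72 - 4)/(1295/11) = 68*(11/1295) = 748/1295 ≈ 0.57761)
v² = (748/1295)² = 559504/1677025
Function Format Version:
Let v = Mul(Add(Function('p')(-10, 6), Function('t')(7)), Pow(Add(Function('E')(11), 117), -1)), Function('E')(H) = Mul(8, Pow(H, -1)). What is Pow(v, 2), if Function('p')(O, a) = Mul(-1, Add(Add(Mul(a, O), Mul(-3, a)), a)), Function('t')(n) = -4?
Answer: Rational(559504, 1677025) ≈ 0.33363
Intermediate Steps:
Function('p')(O, a) = Add(Mul(2, a), Mul(-1, O, a)) (Function('p')(O, a) = Mul(-1, Add(Add(Mul(O, a), Mul(-3, a)), a)) = Mul(-1, Add(Add(Mul(-3, a), Mul(O, a)), a)) = Mul(-1, Add(Mul(-2, a), Mul(O, a))) = Add(Mul(2, a), Mul(-1, O, a)))
v = Rational(748, 1295) (v = Mul(Add(Mul(6, Add(2, Mul(-1, -10))), -4), Pow(Add(Mul(8, Pow(11, -1)), 117), -1)) = Mul(Add(Mul(6, Add(2, 10)), -4), Pow(Add(Mul(8, Rational(1, 11)), 117), -1)) = Mul(Add(Mul(6, 12), -4), Pow(Add(Rational(8, 11), 117), -1)) = Mul(Add(72, -4), Pow(Rational(1295, 11), -1)) = Mul(68, Rational(11, 1295)) = Rational(748, 1295) ≈ 0.57761)
Pow(v, 2) = Pow(Rational(748, 1295), 2) = Rational(559504, 1677025)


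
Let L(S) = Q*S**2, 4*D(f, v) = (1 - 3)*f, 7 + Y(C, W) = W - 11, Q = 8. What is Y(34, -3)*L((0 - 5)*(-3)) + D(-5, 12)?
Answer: -75595/2 ≈ -37798.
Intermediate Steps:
Y(C, W) = -18 + W (Y(C, W) = -7 + (W - 11) = -7 + (-11 + W) = -18 + W)
D(f, v) = -f/2 (D(f, v) = ((1 - 3)*f)/4 = (-2*f)/4 = -f/2)
L(S) = 8*S**2
Y(34, -3)*L((0 - 5)*(-3)) + D(-5, 12) = (-18 - 3)*(8*((0 - 5)*(-3))**2) - 1/2*(-5) = -168*(-5*(-3))**2 + 5/2 = -168*15**2 + 5/2 = -168*225 + 5/2 = -21*1800 + 5/2 = -37800 + 5/2 = -75595/2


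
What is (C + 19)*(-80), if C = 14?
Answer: -2640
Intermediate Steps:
(C + 19)*(-80) = (14 + 19)*(-80) = 33*(-80) = -2640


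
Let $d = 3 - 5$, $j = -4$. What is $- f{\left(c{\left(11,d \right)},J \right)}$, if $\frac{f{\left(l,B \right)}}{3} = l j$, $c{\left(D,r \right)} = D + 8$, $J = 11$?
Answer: $228$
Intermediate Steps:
$d = -2$
$c{\left(D,r \right)} = 8 + D$
$f{\left(l,B \right)} = - 12 l$ ($f{\left(l,B \right)} = 3 l \left(-4\right) = 3 \left(- 4 l\right) = - 12 l$)
$- f{\left(c{\left(11,d \right)},J \right)} = - \left(-12\right) \left(8 + 11\right) = - \left(-12\right) 19 = \left(-1\right) \left(-228\right) = 228$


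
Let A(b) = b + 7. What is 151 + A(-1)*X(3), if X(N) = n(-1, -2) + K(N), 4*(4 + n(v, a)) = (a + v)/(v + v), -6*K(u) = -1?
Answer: 521/4 ≈ 130.25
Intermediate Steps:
K(u) = ⅙ (K(u) = -⅙*(-1) = ⅙)
n(v, a) = -4 + (a + v)/(8*v) (n(v, a) = -4 + ((a + v)/(v + v))/4 = -4 + ((a + v)/((2*v)))/4 = -4 + ((a + v)*(1/(2*v)))/4 = -4 + ((a + v)/(2*v))/4 = -4 + (a + v)/(8*v))
A(b) = 7 + b
X(N) = -83/24 (X(N) = (⅛)*(-2 - 31*(-1))/(-1) + ⅙ = (⅛)*(-1)*(-2 + 31) + ⅙ = (⅛)*(-1)*29 + ⅙ = -29/8 + ⅙ = -83/24)
151 + A(-1)*X(3) = 151 + (7 - 1)*(-83/24) = 151 + 6*(-83/24) = 151 - 83/4 = 521/4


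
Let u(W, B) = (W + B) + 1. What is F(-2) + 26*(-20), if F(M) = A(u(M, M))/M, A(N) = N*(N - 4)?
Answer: -1061/2 ≈ -530.50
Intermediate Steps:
u(W, B) = 1 + B + W (u(W, B) = (B + W) + 1 = 1 + B + W)
A(N) = N*(-4 + N)
F(M) = (1 + 2*M)*(-3 + 2*M)/M (F(M) = ((1 + M + M)*(-4 + (1 + M + M)))/M = ((1 + 2*M)*(-4 + (1 + 2*M)))/M = ((1 + 2*M)*(-3 + 2*M))/M = (1 + 2*M)*(-3 + 2*M)/M)
F(-2) + 26*(-20) = (-4 - 3/(-2) + 4*(-2)) + 26*(-20) = (-4 - 3*(-½) - 8) - 520 = (-4 + 3/2 - 8) - 520 = -21/2 - 520 = -1061/2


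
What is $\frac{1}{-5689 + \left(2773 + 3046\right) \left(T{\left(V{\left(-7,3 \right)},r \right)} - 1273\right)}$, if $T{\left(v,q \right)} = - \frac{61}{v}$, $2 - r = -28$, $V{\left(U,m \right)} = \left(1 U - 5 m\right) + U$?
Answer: $- \frac{29}{214630045} \approx -1.3512 \cdot 10^{-7}$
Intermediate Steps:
$V{\left(U,m \right)} = - 5 m + 2 U$ ($V{\left(U,m \right)} = \left(U - 5 m\right) + U = - 5 m + 2 U$)
$r = 30$ ($r = 2 - -28 = 2 + 28 = 30$)
$\frac{1}{-5689 + \left(2773 + 3046\right) \left(T{\left(V{\left(-7,3 \right)},r \right)} - 1273\right)} = \frac{1}{-5689 + \left(2773 + 3046\right) \left(- \frac{61}{\left(-5\right) 3 + 2 \left(-7\right)} - 1273\right)} = \frac{1}{-5689 + 5819 \left(- \frac{61}{-15 - 14} - 1273\right)} = \frac{1}{-5689 + 5819 \left(- \frac{61}{-29} - 1273\right)} = \frac{1}{-5689 + 5819 \left(\left(-61\right) \left(- \frac{1}{29}\right) - 1273\right)} = \frac{1}{-5689 + 5819 \left(\frac{61}{29} - 1273\right)} = \frac{1}{-5689 + 5819 \left(- \frac{36856}{29}\right)} = \frac{1}{-5689 - \frac{214465064}{29}} = \frac{1}{- \frac{214630045}{29}} = - \frac{29}{214630045}$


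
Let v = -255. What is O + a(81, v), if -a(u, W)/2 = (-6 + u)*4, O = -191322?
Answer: -191922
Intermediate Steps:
a(u, W) = 48 - 8*u (a(u, W) = -2*(-6 + u)*4 = -2*(-24 + 4*u) = 48 - 8*u)
O + a(81, v) = -191322 + (48 - 8*81) = -191322 + (48 - 648) = -191322 - 600 = -191922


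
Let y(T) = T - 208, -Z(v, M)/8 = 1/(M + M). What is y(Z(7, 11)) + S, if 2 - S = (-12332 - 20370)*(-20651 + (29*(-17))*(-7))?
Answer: -6187220670/11 ≈ -5.6248e+8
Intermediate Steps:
Z(v, M) = -4/M (Z(v, M) = -8/(M + M) = -8*1/(2*M) = -4/M)
y(T) = -208 + T
S = -562474398 (S = 2 - (-12332 - 20370)*(-20651 + (29*(-17))*(-7)) = 2 - (-32702)*(-20651 - 493*(-7)) = 2 - (-32702)*(-20651 + 3451) = 2 - (-32702)*(-17200) = 2 - 1*562474400 = 2 - 562474400 = -562474398)
y(Z(7, 11)) + S = (-208 - 4/11) - 562474398 = -2292/11 - 562474398 = -6187220670/11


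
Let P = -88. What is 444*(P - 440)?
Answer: -234432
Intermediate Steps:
444*(P - 440) = 444*(-88 - 440) = 444*(-528) = -234432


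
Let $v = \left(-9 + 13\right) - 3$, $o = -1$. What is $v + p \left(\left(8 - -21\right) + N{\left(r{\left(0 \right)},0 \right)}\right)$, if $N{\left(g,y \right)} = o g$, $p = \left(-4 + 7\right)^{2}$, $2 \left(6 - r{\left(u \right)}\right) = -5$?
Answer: $\frac{371}{2} \approx 185.5$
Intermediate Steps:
$r{\left(u \right)} = \frac{17}{2}$ ($r{\left(u \right)} = 6 - - \frac{5}{2} = 6 + \frac{5}{2} = \frac{17}{2}$)
$p = 9$ ($p = 3^{2} = 9$)
$N{\left(g,y \right)} = - g$
$v = 1$ ($v = 4 - 3 = 1$)
$v + p \left(\left(8 - -21\right) + N{\left(r{\left(0 \right)},0 \right)}\right) = 1 + 9 \left(\left(8 - -21\right) - \frac{17}{2}\right) = 1 + 9 \left(\left(8 + 21\right) - \frac{17}{2}\right) = 1 + 9 \left(29 - \frac{17}{2}\right) = 1 + 9 \cdot \frac{41}{2} = 1 + \frac{369}{2} = \frac{371}{2}$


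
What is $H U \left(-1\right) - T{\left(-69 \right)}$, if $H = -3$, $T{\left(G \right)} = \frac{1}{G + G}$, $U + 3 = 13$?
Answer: $\frac{4141}{138} \approx 30.007$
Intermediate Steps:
$U = 10$ ($U = -3 + 13 = 10$)
$T{\left(G \right)} = \frac{1}{2 G}$
$H U \left(-1\right) - T{\left(-69 \right)} = \left(-3\right) 10 \left(-1\right) - \frac{1}{2 \left(-69\right)} = \left(-30\right) \left(-1\right) - \frac{1}{2} \left(- \frac{1}{69}\right) = 30 - - \frac{1}{138} = 30 + \frac{1}{138} = \frac{4141}{138}$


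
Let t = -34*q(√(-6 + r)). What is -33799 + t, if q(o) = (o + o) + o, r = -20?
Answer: -33799 - 102*I*√26 ≈ -33799.0 - 520.1*I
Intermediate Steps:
q(o) = 3*o (q(o) = 2*o + o = 3*o)
t = -102*I*√26 (t = -102*√(-6 - 20) = -102*√(-26) = -102*I*√26 ≈ -520.1*I)
-33799 + t = -33799 - 102*I*√26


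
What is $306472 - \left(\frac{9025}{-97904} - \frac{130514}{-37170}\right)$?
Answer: $\frac{557633631484777}{1819545840} \approx 3.0647 \cdot 10^{5}$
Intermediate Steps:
$306472 - \left(\frac{9025}{-97904} - \frac{130514}{-37170}\right) = 306472 - \left(9025 \left(- \frac{1}{97904}\right) - - \frac{65257}{18585}\right) = 306472 - \left(- \frac{9025}{97904} + \frac{65257}{18585}\right) = 306472 - \frac{6221191703}{1819545840} = \frac{557633631484777}{1819545840}$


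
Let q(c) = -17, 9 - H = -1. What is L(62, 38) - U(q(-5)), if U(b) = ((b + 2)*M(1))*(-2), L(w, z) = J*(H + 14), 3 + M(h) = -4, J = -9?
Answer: -6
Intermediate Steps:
H = 10 (H = 9 - 1*(-1) = 9 + 1 = 10)
M(h) = -7 (M(h) = -3 - 4 = -7)
L(w, z) = -216 (L(w, z) = -9*(10 + 14) = -9*24 = -216)
U(b) = 28 + 14*b (U(b) = ((b + 2)*(-7))*(-2) = ((2 + b)*(-7))*(-2) = (-14 - 7*b)*(-2) = 28 + 14*b)
L(62, 38) - U(q(-5)) = -216 - (28 + 14*(-17)) = -216 - (28 - 238) = -216 - 1*(-210) = -216 + 210 = -6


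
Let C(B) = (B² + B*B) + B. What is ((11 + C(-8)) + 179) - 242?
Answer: 68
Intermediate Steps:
C(B) = B + 2*B² (C(B) = (B² + B²) + B = 2*B² + B = B + 2*B²)
((11 + C(-8)) + 179) - 242 = ((11 - 8*(1 + 2*(-8))) + 179) - 242 = ((11 - 8*(1 - 16)) + 179) - 242 = ((11 - 8*(-15)) + 179) - 242 = ((11 + 120) + 179) - 242 = (131 + 179) - 242 = 310 - 242 = 68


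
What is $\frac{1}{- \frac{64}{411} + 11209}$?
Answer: $\frac{411}{4606835} \approx 8.9215 \cdot 10^{-5}$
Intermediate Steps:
$\frac{1}{- \frac{64}{411} + 11209} = \frac{1}{\frac{4606835}{411}} = \frac{411}{4606835}$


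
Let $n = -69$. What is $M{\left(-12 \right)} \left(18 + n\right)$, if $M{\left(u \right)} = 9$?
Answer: $-459$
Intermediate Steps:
$M{\left(-12 \right)} \left(18 + n\right) = 9 \left(18 - 69\right) = 9 \left(-51\right) = -459$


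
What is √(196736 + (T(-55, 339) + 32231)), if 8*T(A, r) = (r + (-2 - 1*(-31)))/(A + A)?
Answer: √692623910/55 ≈ 478.50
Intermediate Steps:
T(A, r) = (29 + r)/(16*A) (T(A, r) = ((r + (-2 - 1*(-31)))/(A + A))/8 = ((r + (-2 + 31))/((2*A)))/8 = ((r + 29)*(1/(2*A)))/8 = ((29 + r)*(1/(2*A)))/8 = ((29 + r)/(2*A))/8 = (29 + r)/(16*A))
√(196736 + (T(-55, 339) + 32231)) = √(196736 + ((1/16)*(29 + 339)/(-55) + 32231)) = √(196736 + ((1/16)*(-1/55)*368 + 32231)) = √(196736 + (-23/55 + 32231)) = √(196736 + 1772682/55) = √(12593162/55) = √692623910/55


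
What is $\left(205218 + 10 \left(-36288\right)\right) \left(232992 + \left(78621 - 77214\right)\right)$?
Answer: $-36955815138$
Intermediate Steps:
$\left(205218 + 10 \left(-36288\right)\right) \left(232992 + \left(78621 - 77214\right)\right) = \left(205218 - 362880\right) \left(232992 + 1407\right) = \left(-157662\right) 234399 = -36955815138$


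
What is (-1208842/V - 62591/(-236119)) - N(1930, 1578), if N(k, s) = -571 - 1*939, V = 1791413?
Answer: 2247663695/1488923 ≈ 1509.6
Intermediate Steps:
N(k, s) = -1510 (N(k, s) = -571 - 939 = -1510)
(-1208842/V - 62591/(-236119)) - N(1930, 1578) = (-1208842/1791413 - 62591/(-236119)) - 1*(-1510) = (-1208842*1/1791413 - 62591*(-1/236119)) + 1510 = (-1208842/1791413 + 62591/236119) + 1510 = -610035/1488923 + 1510 = 2247663695/1488923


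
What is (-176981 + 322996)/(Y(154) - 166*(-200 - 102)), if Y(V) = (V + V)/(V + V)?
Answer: 146015/50133 ≈ 2.9126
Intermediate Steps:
Y(V) = 1 (Y(V) = (2*V)/((2*V)) = (2*V)*(1/(2*V)) = 1)
(-176981 + 322996)/(Y(154) - 166*(-200 - 102)) = (-176981 + 322996)/(1 - 166*(-200 - 102)) = 146015/(1 - 166*(-302)) = 146015/(1 + 50132) = 146015/50133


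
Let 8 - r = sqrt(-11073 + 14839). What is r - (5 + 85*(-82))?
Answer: 6973 - sqrt(3766) ≈ 6911.6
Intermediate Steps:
r = 8 - sqrt(3766) (r = 8 - sqrt(-11073 + 14839) = 8 - sqrt(3766) ≈ -53.368)
r - (5 + 85*(-82)) = (8 - sqrt(3766)) - (5 + 85*(-82)) = (8 - sqrt(3766)) - (5 - 6970) = (8 - sqrt(3766)) - 1*(-6965) = (8 - sqrt(3766)) + 6965 = 6973 - sqrt(3766)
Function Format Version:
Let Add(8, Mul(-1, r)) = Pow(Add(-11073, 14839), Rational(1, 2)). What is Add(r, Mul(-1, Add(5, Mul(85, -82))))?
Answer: Add(6973, Mul(-1, Pow(3766, Rational(1, 2)))) ≈ 6911.6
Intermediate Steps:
r = Add(8, Mul(-1, Pow(3766, Rational(1, 2)))) (r = Add(8, Mul(-1, Pow(Add(-11073, 14839), Rational(1, 2)))) = Add(8, Mul(-1, Pow(3766, Rational(1, 2)))) ≈ -53.368)
Add(r, Mul(-1, Add(5, Mul(85, -82)))) = Add(Add(8, Mul(-1, Pow(3766, Rational(1, 2)))), Mul(-1, Add(5, Mul(85, -82)))) = Add(Add(8, Mul(-1, Pow(3766, Rational(1, 2)))), Mul(-1, Add(5, -6970))) = Add(Add(8, Mul(-1, Pow(3766, Rational(1, 2)))), Mul(-1, -6965)) = Add(Add(8, Mul(-1, Pow(3766, Rational(1, 2)))), 6965) = Add(6973, Mul(-1, Pow(3766, Rational(1, 2))))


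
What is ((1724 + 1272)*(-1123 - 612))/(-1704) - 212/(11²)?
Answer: 157151003/51546 ≈ 3048.8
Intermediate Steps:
((1724 + 1272)*(-1123 - 612))/(-1704) - 212/(11²) = (2996*(-1735))*(-1/1704) - 212/121 = -5198060*(-1/1704) - 212*1/121 = 1299515/426 - 212/121 = 157151003/51546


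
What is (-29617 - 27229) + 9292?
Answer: -47554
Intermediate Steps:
(-29617 - 27229) + 9292 = -56846 + 9292 = -47554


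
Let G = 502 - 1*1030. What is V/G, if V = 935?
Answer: -85/48 ≈ -1.7708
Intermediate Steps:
G = -528 (G = 502 - 1030 = -528)
V/G = 935/(-528) = 935*(-1/528) = -85/48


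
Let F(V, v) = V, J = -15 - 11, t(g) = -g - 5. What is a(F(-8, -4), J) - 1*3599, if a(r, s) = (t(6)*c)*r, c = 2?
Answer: -3423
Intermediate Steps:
t(g) = -5 - g
J = -26
a(r, s) = -22*r (a(r, s) = ((-5 - 1*6)*2)*r = ((-5 - 6)*2)*r = (-11*2)*r = -22*r)
a(F(-8, -4), J) - 1*3599 = -22*(-8) - 1*3599 = 176 - 3599 = -3423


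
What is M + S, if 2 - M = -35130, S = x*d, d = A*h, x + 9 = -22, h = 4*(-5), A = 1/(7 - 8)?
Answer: 34512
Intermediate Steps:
A = -1 (A = 1/(-1) = -1)
h = -20
x = -31 (x = -9 - 22 = -31)
d = 20 (d = -1*(-20) = 20)
S = -620 (S = -31*20 = -620)
M = 35132 (M = 2 - 1*(-35130) = 2 + 35130 = 35132)
M + S = 35132 - 620 = 34512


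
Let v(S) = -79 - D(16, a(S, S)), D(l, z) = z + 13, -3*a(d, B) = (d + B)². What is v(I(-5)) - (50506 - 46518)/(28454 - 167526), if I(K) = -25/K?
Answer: -6116177/104304 ≈ -58.638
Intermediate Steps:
a(d, B) = -(B + d)²/3 (a(d, B) = -(d + B)²/3 = -(B + d)²/3)
D(l, z) = 13 + z
v(S) = -92 + 4*S²/3 (v(S) = -79 - (13 - (S + S)²/3) = -79 - (13 - 4*S²/3) = -79 + (-13 + 4*S²/3) = -92 + 4*S²/3)
v(I(-5)) - (50506 - 46518)/(28454 - 167526) = (-92 + 4*(-25/(-5))²/3) - (50506 - 46518)/(28454 - 167526) = (-92 + 4*(-25*(-⅕))²/3) - 3988/(-139072) = (-92 + (4/3)*5²) - 3988*(-1)/139072 = (-92 + (4/3)*25) - 1*(-997/34768) = (-92 + 100/3) + 997/34768 = -176/3 + 997/34768 = -6116177/104304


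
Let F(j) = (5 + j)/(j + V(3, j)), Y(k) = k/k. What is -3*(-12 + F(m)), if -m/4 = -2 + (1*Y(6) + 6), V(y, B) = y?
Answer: 567/17 ≈ 33.353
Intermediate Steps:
Y(k) = 1
m = -20 (m = -4*(-2 + (1*1 + 6)) = -4*(-2 + (1 + 6)) = -4*(-2 + 7) = -4*5 = -20)
F(j) = (5 + j)/(3 + j) (F(j) = (5 + j)/(j + 3) = (5 + j)/(3 + j))
-3*(-12 + F(m)) = -3*(-12 + (5 - 20)/(3 - 20)) = -3*(-12 - 15/(-17)) = -3*(-12 - 1/17*(-15)) = -3*(-12 + 15/17) = -3*(-189/17) = 567/17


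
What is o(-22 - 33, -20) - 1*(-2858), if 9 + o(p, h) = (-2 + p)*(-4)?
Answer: 3077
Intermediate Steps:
o(p, h) = -1 - 4*p (o(p, h) = -9 + (-2 + p)*(-4) = -9 + (8 - 4*p) = -1 - 4*p)
o(-22 - 33, -20) - 1*(-2858) = (-1 - 4*(-22 - 33)) - 1*(-2858) = (-1 - 4*(-55)) + 2858 = (-1 + 220) + 2858 = 219 + 2858 = 3077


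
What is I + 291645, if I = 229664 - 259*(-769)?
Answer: 720480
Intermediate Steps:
I = 428835 (I = 229664 + 199171 = 428835)
I + 291645 = 428835 + 291645 = 720480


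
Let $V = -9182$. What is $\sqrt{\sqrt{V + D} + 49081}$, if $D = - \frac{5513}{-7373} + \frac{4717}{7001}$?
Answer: $\frac{\sqrt{130774186098113858449 + 103236746 i \sqrt{6115312863808037159}}}{51618373} \approx 221.54 + 0.21625 i$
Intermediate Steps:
$D = \frac{73374954}{51618373}$ ($D = \left(-5513\right) \left(- \frac{1}{7373}\right) + 4717 \cdot \frac{1}{7001} = \frac{5513}{7373} + \frac{4717}{7001} = \frac{73374954}{51618373} \approx 1.4215$)
$\sqrt{\sqrt{V + D} + 49081} = \sqrt{\sqrt{-9182 + \frac{73374954}{51618373}} + 49081} = \sqrt{\sqrt{- \frac{473886525932}{51618373}} + 49081} = \sqrt{\frac{2 i \sqrt{6115312863808037159}}{51618373} + 49081} = \sqrt{49081 + \frac{2 i \sqrt{6115312863808037159}}{51618373}}$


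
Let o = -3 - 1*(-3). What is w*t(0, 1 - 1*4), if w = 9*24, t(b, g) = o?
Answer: 0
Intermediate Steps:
o = 0 (o = -3 + 3 = 0)
t(b, g) = 0
w = 216
w*t(0, 1 - 1*4) = 216*0 = 0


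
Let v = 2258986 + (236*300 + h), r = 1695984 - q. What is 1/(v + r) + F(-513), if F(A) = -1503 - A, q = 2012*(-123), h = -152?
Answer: -4230363059/4273094 ≈ -990.00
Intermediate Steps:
q = -247476
r = 1943460 (r = 1695984 - 1*(-247476) = 1695984 + 247476 = 1943460)
v = 2329634 (v = 2258986 + (236*300 - 152) = 2258986 + (70800 - 152) = 2258986 + 70648 = 2329634)
1/(v + r) + F(-513) = 1/(2329634 + 1943460) + (-1503 - 1*(-513)) = 1/4273094 + (-1503 + 513) = 1/4273094 - 990 = -4230363059/4273094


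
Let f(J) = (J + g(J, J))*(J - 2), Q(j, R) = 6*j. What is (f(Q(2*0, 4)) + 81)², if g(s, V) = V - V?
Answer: 6561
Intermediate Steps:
g(s, V) = 0
f(J) = J*(-2 + J) (f(J) = (J + 0)*(J - 2) = J*(-2 + J))
(f(Q(2*0, 4)) + 81)² = ((6*(2*0))*(-2 + 6*(2*0)) + 81)² = ((6*0)*(-2 + 6*0) + 81)² = (0*(-2 + 0) + 81)² = (0*(-2) + 81)² = (0 + 81)² = 81² = 6561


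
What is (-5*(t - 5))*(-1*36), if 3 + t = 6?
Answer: -360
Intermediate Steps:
t = 3 (t = -3 + 6 = 3)
(-5*(t - 5))*(-1*36) = (-5*(3 - 5))*(-1*36) = -5*(-2)*(-36) = 10*(-36) = -360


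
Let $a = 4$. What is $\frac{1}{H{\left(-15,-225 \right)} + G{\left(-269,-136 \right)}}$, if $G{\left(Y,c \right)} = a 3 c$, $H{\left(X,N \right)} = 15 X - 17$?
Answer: $- \frac{1}{1874} \approx -0.00053362$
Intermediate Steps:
$H{\left(X,N \right)} = -17 + 15 X$
$G{\left(Y,c \right)} = 12 c$ ($G{\left(Y,c \right)} = 4 \cdot 3 c = 12 c$)
$\frac{1}{H{\left(-15,-225 \right)} + G{\left(-269,-136 \right)}} = \frac{1}{\left(-17 + 15 \left(-15\right)\right) + 12 \left(-136\right)} = \frac{1}{\left(-17 - 225\right) - 1632} = \frac{1}{-242 - 1632} = \frac{1}{-1874} = - \frac{1}{1874}$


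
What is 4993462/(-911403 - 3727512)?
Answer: -4993462/4638915 ≈ -1.0764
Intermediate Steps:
4993462/(-911403 - 3727512) = 4993462/(-4638915) = 4993462*(-1/4638915) = -4993462/4638915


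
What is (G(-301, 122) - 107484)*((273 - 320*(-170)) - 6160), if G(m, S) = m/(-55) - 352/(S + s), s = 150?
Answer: -4875247617729/935 ≈ -5.2142e+9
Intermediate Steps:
G(m, S) = -352/(150 + S) - m/55 (G(m, S) = m/(-55) - 352/(S + 150) = m*(-1/55) - 352/(150 + S) = -m/55 - 352/(150 + S) = -352/(150 + S) - m/55)
(G(-301, 122) - 107484)*((273 - 320*(-170)) - 6160) = ((-19360 - 150*(-301) - 1*122*(-301))/(55*(150 + 122)) - 107484)*((273 - 320*(-170)) - 6160) = ((1/55)*(-19360 + 45150 + 36722)/272 - 107484)*((273 + 54400) - 6160) = ((1/55)*(1/272)*62512 - 107484)*(54673 - 6160) = (3907/935 - 107484)*48513 = -100493633/935*48513 = -4875247617729/935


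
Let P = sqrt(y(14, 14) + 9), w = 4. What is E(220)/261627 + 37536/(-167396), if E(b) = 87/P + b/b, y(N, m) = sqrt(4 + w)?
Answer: -2455065919/10948828323 + 29/(87209*sqrt(9 + 2*sqrt(2))) ≈ -0.22413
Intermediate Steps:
y(N, m) = 2*sqrt(2) (y(N, m) = sqrt(4 + 4) = sqrt(8) = 2*sqrt(2))
P = sqrt(9 + 2*sqrt(2)) (P = sqrt(2*sqrt(2) + 9) = sqrt(9 + 2*sqrt(2)) ≈ 3.4392)
E(b) = 1 + 87/sqrt(9 + 2*sqrt(2)) (E(b) = 87/(sqrt(9 + 2*sqrt(2))) + b/b = 87/sqrt(9 + 2*sqrt(2)) + 1 = 1 + 87/sqrt(9 + 2*sqrt(2)))
E(220)/261627 + 37536/(-167396) = (1 + 87/sqrt(9 + 2*sqrt(2)))/261627 + 37536/(-167396) = (1 + 87/sqrt(9 + 2*sqrt(2)))*(1/261627) + 37536*(-1/167396) = (1/261627 + 29/(87209*sqrt(9 + 2*sqrt(2)))) - 9384/41849 = -2455065919/10948828323 + 29/(87209*sqrt(9 + 2*sqrt(2)))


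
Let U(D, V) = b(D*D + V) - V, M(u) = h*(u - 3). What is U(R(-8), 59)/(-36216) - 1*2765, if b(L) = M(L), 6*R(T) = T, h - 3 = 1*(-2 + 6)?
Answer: -901238269/325944 ≈ -2765.0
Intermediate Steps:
h = 7 (h = 3 + 1*(-2 + 6) = 3 + 1*4 = 3 + 4 = 7)
R(T) = T/6
M(u) = -21 + 7*u (M(u) = 7*(u - 3) = 7*(-3 + u) = -21 + 7*u)
b(L) = -21 + 7*L
U(D, V) = -21 + 6*V + 7*D**2 (U(D, V) = (-21 + 7*(D*D + V)) - V = (-21 + 7*(D**2 + V)) - V = (-21 + 7*(V + D**2)) - V = (-21 + (7*V + 7*D**2)) - V = (-21 + 7*V + 7*D**2) - V = -21 + 6*V + 7*D**2)
U(R(-8), 59)/(-36216) - 1*2765 = (-21 + 6*59 + 7*((1/6)*(-8))**2)/(-36216) - 1*2765 = (-21 + 354 + 7*(-4/3)**2)*(-1/36216) - 2765 = (-21 + 354 + 7*(16/9))*(-1/36216) - 2765 = (-21 + 354 + 112/9)*(-1/36216) - 2765 = (3109/9)*(-1/36216) - 2765 = -3109/325944 - 2765 = -901238269/325944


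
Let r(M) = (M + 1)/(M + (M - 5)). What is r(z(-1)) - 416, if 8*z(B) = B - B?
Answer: -2081/5 ≈ -416.20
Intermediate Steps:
z(B) = 0 (z(B) = (B - B)/8 = (⅛)*0 = 0)
r(M) = (1 + M)/(-5 + 2*M) (r(M) = (1 + M)/(M + (-5 + M)) = (1 + M)/(-5 + 2*M))
r(z(-1)) - 416 = (1 + 0)/(-5 + 2*0) - 416 = 1/(-5 + 0) - 416 = 1/(-5) - 416 = -⅕*1 - 416 = -⅕ - 416 = -2081/5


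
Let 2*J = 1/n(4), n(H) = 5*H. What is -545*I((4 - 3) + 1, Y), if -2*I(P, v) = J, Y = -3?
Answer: 109/16 ≈ 6.8125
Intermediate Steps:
J = 1/40 (J = 1/(2*((5*4))) = (1/2)/20 = (1/2)*(1/20) = 1/40 ≈ 0.025000)
I(P, v) = -1/80 (I(P, v) = -1/2*1/40 = -1/80)
-545*I((4 - 3) + 1, Y) = -545*(-1/80) = 109/16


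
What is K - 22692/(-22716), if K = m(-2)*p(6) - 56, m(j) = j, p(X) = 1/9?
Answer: -313613/5679 ≈ -55.223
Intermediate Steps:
p(X) = ⅑
K = -506/9 (K = -2*⅑ - 56 = -2/9 - 56 = -506/9 ≈ -56.222)
K - 22692/(-22716) = -506/9 - 22692/(-22716) = -506/9 - 22692*(-1)/22716 = -506/9 - 1*(-1891/1893) = -506/9 + 1891/1893 = -313613/5679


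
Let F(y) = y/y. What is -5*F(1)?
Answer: -5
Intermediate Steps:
F(y) = 1
-5*F(1) = -5*1 = -5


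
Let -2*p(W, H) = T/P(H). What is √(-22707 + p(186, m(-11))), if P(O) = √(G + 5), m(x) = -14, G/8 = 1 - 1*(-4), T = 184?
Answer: √(-5109075 - 1380*√5)/15 ≈ 150.73*I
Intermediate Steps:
G = 40 (G = 8*(1 - 1*(-4)) = 8*(1 + 4) = 8*5 = 40)
P(O) = 3*√5 (P(O) = √(40 + 5) = √45 = 3*√5)
p(W, H) = -92*√5/15 (p(W, H) = -92/(3*√5) = -92*√5/15)
√(-22707 + p(186, m(-11))) = √(-22707 - 92*√5/15)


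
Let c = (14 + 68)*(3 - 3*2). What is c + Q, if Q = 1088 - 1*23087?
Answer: -22245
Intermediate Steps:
Q = -21999 (Q = 1088 - 23087 = -21999)
c = -246 (c = 82*(3 - 6) = 82*(-3) = -246)
c + Q = -246 - 21999 = -22245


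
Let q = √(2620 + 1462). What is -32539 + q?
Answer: -32539 + √4082 ≈ -32475.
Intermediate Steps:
q = √4082 ≈ 63.891
-32539 + q = -32539 + √4082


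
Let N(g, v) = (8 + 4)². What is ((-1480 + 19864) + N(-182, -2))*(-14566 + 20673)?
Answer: 113150496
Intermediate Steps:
N(g, v) = 144 (N(g, v) = 12² = 144)
((-1480 + 19864) + N(-182, -2))*(-14566 + 20673) = ((-1480 + 19864) + 144)*(-14566 + 20673) = (18384 + 144)*6107 = 18528*6107 = 113150496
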